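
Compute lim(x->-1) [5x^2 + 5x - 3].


Since polynomials are continuous, we use direct substitution.
lim(x->-1) of 5x^2 + 5x - 3
= 5 * (-1)^2 + 5 * (-1) - 3
= 5 - 5 - 3
= -3

-3


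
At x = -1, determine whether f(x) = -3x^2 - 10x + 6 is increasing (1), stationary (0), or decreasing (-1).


Compute f'(x) to determine behavior:
f'(x) = -6x - 10
f'(-1) = -6 * (-1) - 10
= 6 - 10
= -4
Since f'(-1) < 0, the function is decreasing (-1)

-1


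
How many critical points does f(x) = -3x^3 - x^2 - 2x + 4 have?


Find where f'(x) = 0:
f(x) = -3x^3 - x^2 - 2x + 4
f'(x) = -9x^2 - 2x - 2
This is a quadratic in x. Use the discriminant to count real roots.
Discriminant = (-2)^2 - 4 * (-9) * (-2)
= 4 - 72
= -68
Since discriminant < 0, f'(x) = 0 has no real solutions.
Number of critical points: 0

0


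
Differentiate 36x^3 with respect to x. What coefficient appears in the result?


We apply the power rule: d/dx [ax^n] = a*n * x^(n-1)
d/dx [36x^3]
= 36 * 3 * x^(3-1)
= 108x^2
The coefficient is 108

108


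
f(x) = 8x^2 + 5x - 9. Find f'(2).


Differentiate term by term using power and sum rules:
f(x) = 8x^2 + 5x - 9
f'(x) = 16x + 5
Substitute x = 2:
f'(2) = 16 * 2 + 5
= 32 + 5
= 37

37


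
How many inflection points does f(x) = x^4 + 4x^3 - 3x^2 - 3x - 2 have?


Inflection points occur where f''(x) = 0 and concavity changes.
f(x) = x^4 + 4x^3 - 3x^2 - 3x - 2
f'(x) = 4x^3 + 12x^2 - 6x - 3
f''(x) = 12x^2 + 24x - 6
This is a quadratic in x. Use the discriminant to count real roots.
Discriminant = (24)^2 - 4 * 12 * (-6)
= 576 - (-288)
= 864
Since discriminant > 0, f''(x) = 0 has 2 distinct real solutions.
A quadratic with two distinct real roots changes sign at each root, so concavity changes at both.
Number of inflection points: 2

2


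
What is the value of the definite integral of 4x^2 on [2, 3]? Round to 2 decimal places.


Find the antiderivative of 4x^2:
F(x) = 4/3 * x^3
Apply the Fundamental Theorem of Calculus:
F(3) - F(2)
= 4/3 * 3^3 - 4/3 * 2^3
= 4/3 * (27 - 8)
= 4/3 * 19
= 76/3 ≈ 25.33

25.33


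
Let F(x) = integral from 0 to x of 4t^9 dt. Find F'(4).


By the Fundamental Theorem of Calculus (Part 1):
If F(x) = integral from 0 to x of f(t) dt, then F'(x) = f(x)
Here f(t) = 4t^9
So F'(x) = 4x^9
Evaluate at x = 4:
F'(4) = 4 * 4^9
= 4 * 262144
= 1048576

1048576


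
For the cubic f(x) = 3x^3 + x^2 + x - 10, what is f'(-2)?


Differentiate f(x) = 3x^3 + x^2 + x - 10 term by term:
f'(x) = 9x^2 + 2x + 1
Substitute x = -2:
f'(-2) = 9 * (-2)^2 + 2 * (-2) + 1
= 36 - 4 + 1
= 33

33


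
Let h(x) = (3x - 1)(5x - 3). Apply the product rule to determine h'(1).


Let u(x) = 3x - 1 and v(x) = 5x - 3
u'(x) = 3
v'(x) = 5
Product rule: h'(x) = u'(x)*v(x) + u(x)*v'(x)
= 3 * (5x - 3) + (3x - 1) * 5
At x = 1:
u(1) = 3 * 1 - 1 = 2
v(1) = 5 * 1 - 3 = 2
h'(1) = 3 * 2 + 2 * 5
= 6 + 10
= 16

16


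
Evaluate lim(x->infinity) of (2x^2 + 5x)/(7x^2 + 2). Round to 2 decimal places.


For limits at infinity with equal-degree polynomials,
we compare leading coefficients.
Numerator leading term: 2x^2
Denominator leading term: 7x^2
Divide both by x^2:
lim = (2 + 5/x) / (7 + 2/x^2)
As x -> infinity, the 1/x and 1/x^2 terms vanish:
= 2/7 ≈ 0.29

0.29


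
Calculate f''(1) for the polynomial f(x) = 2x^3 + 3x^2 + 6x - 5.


First derivative:
f'(x) = 6x^2 + 6x + 6
Second derivative:
f''(x) = 12x + 6
Substitute x = 1:
f''(1) = 12 * 1 + 6
= 12 + 6
= 18

18


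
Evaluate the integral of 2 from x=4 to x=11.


The integral of a constant k over [a, b] equals k * (b - a).
integral from 4 to 11 of 2 dx
= 2 * (11 - 4)
= 2 * 7
= 14

14


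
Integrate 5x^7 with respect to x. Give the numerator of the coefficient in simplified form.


Apply the power rule for integration:
integral of ax^n dx = a/(n+1) * x^(n+1) + C
integral of 5x^7 dx
= 5/8 * x^8 + C
The coefficient in lowest terms is 5/8, and its numerator is 5

5


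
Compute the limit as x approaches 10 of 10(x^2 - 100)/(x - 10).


Direct substitution gives 0/0, so we factor the numerator.
Factor: 10(x^2 - 100) = 10 * (x - 10)(x + 10)
Cancel the common factor (x - 10):
10(x^2 - 100)/(x - 10) = 10 * (x + 10)
Now substitute x = 10:
= 10 * (10 + 10) = 200

200


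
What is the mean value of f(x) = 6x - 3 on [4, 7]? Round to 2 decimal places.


Average value = 1/(b-a) * integral from a to b of f(x) dx
First compute the integral of 6x - 3:
F(x) = 3x^2 - 3x
F(7) = 3 * 49 - 3 * 7 = 126
F(4) = 3 * 16 - 3 * 4 = 36
Integral = 126 - 36 = 90
Average = 90 / (7 - 4) = 90 / 3
= 30 = 30.00

30.00


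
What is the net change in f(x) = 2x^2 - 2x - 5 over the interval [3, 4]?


Net change = f(b) - f(a)
f(x) = 2x^2 - 2x - 5
Compute f(4):
f(4) = 2 * 4^2 - 2 * 4 - 5
= 32 - 8 - 5
= 19
Compute f(3):
f(3) = 2 * 3^2 - 2 * 3 - 5
= 18 - 6 - 5
= 7
Net change = 19 - 7 = 12

12


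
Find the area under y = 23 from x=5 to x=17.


The area under a constant function y = 23 is a rectangle.
Width = 17 - 5 = 12
Height = 23
Area = width * height
= 12 * 23
= 276

276


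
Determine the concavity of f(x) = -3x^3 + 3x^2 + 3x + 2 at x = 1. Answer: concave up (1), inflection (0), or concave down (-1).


Concavity is determined by the sign of f''(x).
f(x) = -3x^3 + 3x^2 + 3x + 2
f'(x) = -9x^2 + 6x + 3
f''(x) = -18x + 6
f''(1) = -18 * 1 + 6
= -18 + 6
= -12
Since f''(1) < 0, the function is concave down (-1)

-1


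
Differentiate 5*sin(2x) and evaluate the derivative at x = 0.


Apply the chain rule to differentiate 5*sin(2x):
d/dx [5*sin(2x)]
= 5 * cos(2x) * d/dx(2x)
= 5 * 2 * cos(2x)
= 10 * cos(2x)
Evaluate at x = 0:
= 10 * cos(0)
= 10 * 1
= 10

10


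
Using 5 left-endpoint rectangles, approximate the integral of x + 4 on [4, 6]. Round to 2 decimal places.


Left Riemann sum uses left endpoints of each subinterval.
Interval: [4, 6], n = 5
dx = (6 - 4) / 5 = 2/5
Left endpoints: [4, 22/5, 24/5, 26/5, 28/5]
f values: [8, 42/5, 44/5, 46/5, 48/5]
Sum = dx * (sum of f values)
= 2/5 * 44
= 88/5 = 17.60

17.60


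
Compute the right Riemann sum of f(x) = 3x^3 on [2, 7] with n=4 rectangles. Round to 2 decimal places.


Right Riemann sum uses right endpoints of each subinterval.
Interval: [2, 7], n = 4
dx = (7 - 2) / 4 = 5/4
Right endpoints: [13/4, 9/2, 23/4, 7]
f values: [6591/64, 2187/8, 36501/64, 1029]
Sum = dx * (sum of f values)
= 5/4 * 31611/16
= 158055/64 ≈ 2469.61

2469.61


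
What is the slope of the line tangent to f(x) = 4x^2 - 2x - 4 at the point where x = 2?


The slope of the tangent line equals f'(x) at the point.
f(x) = 4x^2 - 2x - 4
f'(x) = 8x - 2
At x = 2:
f'(2) = 8 * 2 - 2
= 16 - 2
= 14

14


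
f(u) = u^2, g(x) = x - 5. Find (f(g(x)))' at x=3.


Using the chain rule: (f(g(x)))' = f'(g(x)) * g'(x)
First, find g(3):
g(3) = 1 * 3 - 5 = -2
Next, f'(u) = 2u
And g'(x) = 1
So f'(g(3)) * g'(3)
= 2 * (-2) * 1
= -4

-4


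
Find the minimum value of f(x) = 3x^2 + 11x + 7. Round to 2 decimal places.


For a quadratic f(x) = ax^2 + bx + c with a > 0, the minimum is at the vertex.
Vertex x-coordinate: x = -b/(2a)
x = -(11) / (2 * 3)
x = -11/6
Substitute back to find the minimum value:
f(-11/6) = 3 * (-11/6)^2 + 11 * (-11/6) + 7
= 121/12 - 121/6 + 7
= -37/12 ≈ -3.08

-3.08


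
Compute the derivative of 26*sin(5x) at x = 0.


Apply the chain rule to differentiate 26*sin(5x):
d/dx [26*sin(5x)]
= 26 * cos(5x) * d/dx(5x)
= 26 * 5 * cos(5x)
= 130 * cos(5x)
Evaluate at x = 0:
= 130 * cos(0)
= 130 * 1
= 130

130


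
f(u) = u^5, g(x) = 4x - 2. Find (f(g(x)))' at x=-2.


Using the chain rule: (f(g(x)))' = f'(g(x)) * g'(x)
First, find g(-2):
g(-2) = 4 * (-2) - 2 = -10
Next, f'(u) = 5u^4
And g'(x) = 4
So f'(g(-2)) * g'(-2)
= 5 * (-10)^4 * 4
= 5 * 10000 * 4
= 200000

200000


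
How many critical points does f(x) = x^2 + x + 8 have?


Find where f'(x) = 0:
f'(x) = 2x + 1
Set f'(x) = 0:
2x + 1 = 0
x = -1 / 2 = -1/2
This is a linear equation in x, so there is exactly one solution.
Number of critical points: 1

1


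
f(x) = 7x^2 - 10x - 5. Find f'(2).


Differentiate term by term using power and sum rules:
f(x) = 7x^2 - 10x - 5
f'(x) = 14x - 10
Substitute x = 2:
f'(2) = 14 * 2 - 10
= 28 - 10
= 18

18


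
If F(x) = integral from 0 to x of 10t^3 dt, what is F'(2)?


By the Fundamental Theorem of Calculus (Part 1):
If F(x) = integral from 0 to x of f(t) dt, then F'(x) = f(x)
Here f(t) = 10t^3
So F'(x) = 10x^3
Evaluate at x = 2:
F'(2) = 10 * 2^3
= 10 * 8
= 80

80


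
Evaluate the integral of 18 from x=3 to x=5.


The integral of a constant k over [a, b] equals k * (b - a).
integral from 3 to 5 of 18 dx
= 18 * (5 - 3)
= 18 * 2
= 36

36


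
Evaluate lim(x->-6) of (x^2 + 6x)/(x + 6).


Direct substitution gives 0/0, so we factor the numerator.
Factor: (x^2 + 6x) = (x + 6)(x)
Cancel the common factor (x + 6):
(x^2 + 6x)/(x + 6) = (x)
Now substitute x = -6:
= (-6) - (0) = -6

-6


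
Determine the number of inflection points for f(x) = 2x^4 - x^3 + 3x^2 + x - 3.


Inflection points occur where f''(x) = 0 and concavity changes.
f(x) = 2x^4 - x^3 + 3x^2 + x - 3
f'(x) = 8x^3 - 3x^2 + 6x + 1
f''(x) = 24x^2 - 6x + 6
This is a quadratic in x. Use the discriminant to count real roots.
Discriminant = (-6)^2 - 4 * 24 * 6
= 36 - 576
= -540
Since discriminant < 0, f''(x) = 0 has no real solutions.
Number of inflection points: 0

0


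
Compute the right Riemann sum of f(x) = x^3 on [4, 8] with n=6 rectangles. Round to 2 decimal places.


Right Riemann sum uses right endpoints of each subinterval.
Interval: [4, 8], n = 6
dx = (8 - 4) / 6 = 2/3
Right endpoints: [14/3, 16/3, 6, 20/3, 22/3, 8]
f values: [2744/27, 4096/27, 216, 8000/27, 10648/27, 512]
Sum = dx * (sum of f values)
= 2/3 * 1672
= 3344/3 ≈ 1114.67

1114.67


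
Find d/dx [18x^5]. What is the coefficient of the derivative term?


We apply the power rule: d/dx [ax^n] = a*n * x^(n-1)
d/dx [18x^5]
= 18 * 5 * x^(5-1)
= 90x^4
The coefficient is 90

90


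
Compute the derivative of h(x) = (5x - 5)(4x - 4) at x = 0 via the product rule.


Let u(x) = 5x - 5 and v(x) = 4x - 4
u'(x) = 5
v'(x) = 4
Product rule: h'(x) = u'(x)*v(x) + u(x)*v'(x)
= 5 * (4x - 4) + (5x - 5) * 4
At x = 0:
u(0) = 5 * 0 - 5 = -5
v(0) = 4 * 0 - 4 = -4
h'(0) = 5 * (-4) + (-5) * 4
= -20 - 20
= -40

-40


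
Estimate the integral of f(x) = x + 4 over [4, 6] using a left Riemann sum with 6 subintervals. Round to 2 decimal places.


Left Riemann sum uses left endpoints of each subinterval.
Interval: [4, 6], n = 6
dx = (6 - 4) / 6 = 1/3
Left endpoints: [4, 13/3, 14/3, 5, 16/3, 17/3]
f values: [8, 25/3, 26/3, 9, 28/3, 29/3]
Sum = dx * (sum of f values)
= 1/3 * 53
= 53/3 ≈ 17.67

17.67


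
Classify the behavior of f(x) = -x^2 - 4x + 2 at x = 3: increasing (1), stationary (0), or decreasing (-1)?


Compute f'(x) to determine behavior:
f'(x) = -2x - 4
f'(3) = -2 * 3 - 4
= -6 - 4
= -10
Since f'(3) < 0, the function is decreasing (-1)

-1


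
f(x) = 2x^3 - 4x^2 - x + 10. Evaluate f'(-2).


Differentiate f(x) = 2x^3 - 4x^2 - x + 10 term by term:
f'(x) = 6x^2 - 8x - 1
Substitute x = -2:
f'(-2) = 6 * (-2)^2 - 8 * (-2) - 1
= 24 + 16 - 1
= 39

39


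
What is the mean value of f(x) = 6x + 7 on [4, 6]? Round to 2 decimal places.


Average value = 1/(b-a) * integral from a to b of f(x) dx
First compute the integral of 6x + 7:
F(x) = 3x^2 + 7x
F(6) = 3 * 36 + 7 * 6 = 150
F(4) = 3 * 16 + 7 * 4 = 76
Integral = 150 - 76 = 74
Average = 74 / (6 - 4) = 74 / 2
= 37 = 37.00

37.00


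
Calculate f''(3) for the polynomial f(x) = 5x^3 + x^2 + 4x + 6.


First derivative:
f'(x) = 15x^2 + 2x + 4
Second derivative:
f''(x) = 30x + 2
Substitute x = 3:
f''(3) = 30 * 3 + 2
= 90 + 2
= 92

92


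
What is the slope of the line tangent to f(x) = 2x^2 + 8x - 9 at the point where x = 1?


The slope of the tangent line equals f'(x) at the point.
f(x) = 2x^2 + 8x - 9
f'(x) = 4x + 8
At x = 1:
f'(1) = 4 * 1 + 8
= 4 + 8
= 12

12


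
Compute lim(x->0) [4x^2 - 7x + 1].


Since polynomials are continuous, we use direct substitution.
lim(x->0) of 4x^2 - 7x + 1
= 4 * 0^2 - 7 * 0 + 1
= 0 + 0 + 1
= 1

1


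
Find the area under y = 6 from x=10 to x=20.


The area under a constant function y = 6 is a rectangle.
Width = 20 - 10 = 10
Height = 6
Area = width * height
= 10 * 6
= 60

60


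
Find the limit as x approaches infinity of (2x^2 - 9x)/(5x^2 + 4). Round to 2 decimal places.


For limits at infinity with equal-degree polynomials,
we compare leading coefficients.
Numerator leading term: 2x^2
Denominator leading term: 5x^2
Divide both by x^2:
lim = (2 - 9/x) / (5 + 4/x^2)
As x -> infinity, the 1/x and 1/x^2 terms vanish:
= 2/5 = 0.40

0.40


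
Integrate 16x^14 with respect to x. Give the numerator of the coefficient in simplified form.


Apply the power rule for integration:
integral of ax^n dx = a/(n+1) * x^(n+1) + C
integral of 16x^14 dx
= 16/15 * x^15 + C
The coefficient in lowest terms is 16/15, and its numerator is 16

16


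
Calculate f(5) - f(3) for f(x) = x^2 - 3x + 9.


Net change = f(b) - f(a)
f(x) = x^2 - 3x + 9
Compute f(5):
f(5) = 1 * 5^2 - 3 * 5 + 9
= 25 - 15 + 9
= 19
Compute f(3):
f(3) = 1 * 3^2 - 3 * 3 + 9
= 9 - 9 + 9
= 9
Net change = 19 - 9 = 10

10


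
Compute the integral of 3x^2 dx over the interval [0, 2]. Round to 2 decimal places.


Find the antiderivative of 3x^2:
F(x) = 3/3 * x^3
Apply the Fundamental Theorem of Calculus:
F(2) - F(0)
= 3/3 * 2^3 - 3/3 * 0^3
= 3/3 * (8 - 0)
= 3/3 * 8
= 8 = 8.00

8.00


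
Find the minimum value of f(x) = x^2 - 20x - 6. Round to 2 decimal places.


For a quadratic f(x) = ax^2 + bx + c with a > 0, the minimum is at the vertex.
Vertex x-coordinate: x = -b/(2a)
x = -(-20) / (2 * 1)
x = 20/2 = 10
Substitute back to find the minimum value:
f(10) = 1 * 10^2 - 20 * 10 - 6
= 100 - 200 - 6
= -106 = -106.00

-106.00


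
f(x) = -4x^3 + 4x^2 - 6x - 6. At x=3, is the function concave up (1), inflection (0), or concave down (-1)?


Concavity is determined by the sign of f''(x).
f(x) = -4x^3 + 4x^2 - 6x - 6
f'(x) = -12x^2 + 8x - 6
f''(x) = -24x + 8
f''(3) = -24 * 3 + 8
= -72 + 8
= -64
Since f''(3) < 0, the function is concave down (-1)

-1


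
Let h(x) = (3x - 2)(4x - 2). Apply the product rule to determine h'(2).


Let u(x) = 3x - 2 and v(x) = 4x - 2
u'(x) = 3
v'(x) = 4
Product rule: h'(x) = u'(x)*v(x) + u(x)*v'(x)
= 3 * (4x - 2) + (3x - 2) * 4
At x = 2:
u(2) = 3 * 2 - 2 = 4
v(2) = 4 * 2 - 2 = 6
h'(2) = 3 * 6 + 4 * 4
= 18 + 16
= 34

34


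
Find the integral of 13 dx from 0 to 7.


The integral of a constant k over [a, b] equals k * (b - a).
integral from 0 to 7 of 13 dx
= 13 * (7 - 0)
= 13 * 7
= 91

91


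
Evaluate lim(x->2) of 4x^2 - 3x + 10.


Since polynomials are continuous, we use direct substitution.
lim(x->2) of 4x^2 - 3x + 10
= 4 * 2^2 - 3 * 2 + 10
= 16 - 6 + 10
= 20

20


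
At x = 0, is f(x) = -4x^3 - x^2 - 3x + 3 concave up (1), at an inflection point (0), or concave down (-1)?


Concavity is determined by the sign of f''(x).
f(x) = -4x^3 - x^2 - 3x + 3
f'(x) = -12x^2 - 2x - 3
f''(x) = -24x - 2
f''(0) = -24 * 0 - 2
= 0 - 2
= -2
Since f''(0) < 0, the function is concave down (-1)

-1


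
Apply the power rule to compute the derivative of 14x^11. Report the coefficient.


We apply the power rule: d/dx [ax^n] = a*n * x^(n-1)
d/dx [14x^11]
= 14 * 11 * x^(11-1)
= 154x^10
The coefficient is 154

154


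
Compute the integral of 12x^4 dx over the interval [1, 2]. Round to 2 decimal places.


Find the antiderivative of 12x^4:
F(x) = 12/5 * x^5
Apply the Fundamental Theorem of Calculus:
F(2) - F(1)
= 12/5 * 2^5 - 12/5 * 1^5
= 12/5 * (32 - 1)
= 12/5 * 31
= 372/5 = 74.40

74.40


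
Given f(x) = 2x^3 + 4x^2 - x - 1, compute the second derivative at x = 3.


First derivative:
f'(x) = 6x^2 + 8x - 1
Second derivative:
f''(x) = 12x + 8
Substitute x = 3:
f''(3) = 12 * 3 + 8
= 36 + 8
= 44

44


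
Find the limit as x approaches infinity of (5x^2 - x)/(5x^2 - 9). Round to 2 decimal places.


For limits at infinity with equal-degree polynomials,
we compare leading coefficients.
Numerator leading term: 5x^2
Denominator leading term: 5x^2
Divide both by x^2:
lim = (5 - 1/x) / (5 - 9/x^2)
As x -> infinity, the 1/x and 1/x^2 terms vanish:
= 5/5 = 1 = 1.00

1.00


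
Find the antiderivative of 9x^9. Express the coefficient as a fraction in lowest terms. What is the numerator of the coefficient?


Apply the power rule for integration:
integral of ax^n dx = a/(n+1) * x^(n+1) + C
integral of 9x^9 dx
= 9/10 * x^10 + C
The coefficient in lowest terms is 9/10, and its numerator is 9

9


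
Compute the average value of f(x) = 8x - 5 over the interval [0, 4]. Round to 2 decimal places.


Average value = 1/(b-a) * integral from a to b of f(x) dx
First compute the integral of 8x - 5:
F(x) = 4x^2 - 5x
F(4) = 4 * 16 - 5 * 4 = 44
F(0) = 4 * 0 - 5 * 0 = 0
Integral = 44 - 0 = 44
Average = 44 / (4 - 0) = 44 / 4
= 11 = 11.00

11.00


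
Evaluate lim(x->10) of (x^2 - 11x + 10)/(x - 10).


Direct substitution gives 0/0, so we factor the numerator.
Factor: (x^2 - 11x + 10) = (x - 10)(x - 1)
Cancel the common factor (x - 10):
(x^2 - 11x + 10)/(x - 10) = (x - 1)
Now substitute x = 10:
= (10) - (1) = 9

9


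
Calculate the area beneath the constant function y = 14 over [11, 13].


The area under a constant function y = 14 is a rectangle.
Width = 13 - 11 = 2
Height = 14
Area = width * height
= 2 * 14
= 28

28


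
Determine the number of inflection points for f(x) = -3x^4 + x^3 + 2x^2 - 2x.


Inflection points occur where f''(x) = 0 and concavity changes.
f(x) = -3x^4 + x^3 + 2x^2 - 2x
f'(x) = -12x^3 + 3x^2 + 4x - 2
f''(x) = -36x^2 + 6x + 4
This is a quadratic in x. Use the discriminant to count real roots.
Discriminant = (6)^2 - 4 * (-36) * 4
= 36 - (-576)
= 612
Since discriminant > 0, f''(x) = 0 has 2 distinct real solutions.
A quadratic with two distinct real roots changes sign at each root, so concavity changes at both.
Number of inflection points: 2

2


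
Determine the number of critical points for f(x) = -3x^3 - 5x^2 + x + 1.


Find where f'(x) = 0:
f(x) = -3x^3 - 5x^2 + x + 1
f'(x) = -9x^2 - 10x + 1
This is a quadratic in x. Use the discriminant to count real roots.
Discriminant = (-10)^2 - 4 * (-9) * 1
= 100 - (-36)
= 136
Since discriminant > 0, f'(x) = 0 has 2 real solutions.
Number of critical points: 2

2


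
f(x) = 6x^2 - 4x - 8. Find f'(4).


Differentiate term by term using power and sum rules:
f(x) = 6x^2 - 4x - 8
f'(x) = 12x - 4
Substitute x = 4:
f'(4) = 12 * 4 - 4
= 48 - 4
= 44

44


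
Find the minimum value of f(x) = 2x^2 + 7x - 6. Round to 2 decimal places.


For a quadratic f(x) = ax^2 + bx + c with a > 0, the minimum is at the vertex.
Vertex x-coordinate: x = -b/(2a)
x = -(7) / (2 * 2)
x = -7/4
Substitute back to find the minimum value:
f(-7/4) = 2 * (-7/4)^2 + 7 * (-7/4) - 6
= 49/8 - 49/4 - 6
= -97/8 ≈ -12.13

-12.13


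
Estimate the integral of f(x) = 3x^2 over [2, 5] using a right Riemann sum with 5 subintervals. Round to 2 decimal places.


Right Riemann sum uses right endpoints of each subinterval.
Interval: [2, 5], n = 5
dx = (5 - 2) / 5 = 3/5
Right endpoints: [13/5, 16/5, 19/5, 22/5, 5]
f values: [507/25, 768/25, 1083/25, 1452/25, 75]
Sum = dx * (sum of f values)
= 3/5 * 1137/5
= 3411/25 = 136.44

136.44


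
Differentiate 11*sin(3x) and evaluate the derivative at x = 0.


Apply the chain rule to differentiate 11*sin(3x):
d/dx [11*sin(3x)]
= 11 * cos(3x) * d/dx(3x)
= 11 * 3 * cos(3x)
= 33 * cos(3x)
Evaluate at x = 0:
= 33 * cos(0)
= 33 * 1
= 33

33


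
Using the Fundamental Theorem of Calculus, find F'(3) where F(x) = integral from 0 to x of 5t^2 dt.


By the Fundamental Theorem of Calculus (Part 1):
If F(x) = integral from 0 to x of f(t) dt, then F'(x) = f(x)
Here f(t) = 5t^2
So F'(x) = 5x^2
Evaluate at x = 3:
F'(3) = 5 * 3^2
= 5 * 9
= 45

45


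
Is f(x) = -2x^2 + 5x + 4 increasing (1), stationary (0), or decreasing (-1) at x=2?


Compute f'(x) to determine behavior:
f'(x) = -4x + 5
f'(2) = -4 * 2 + 5
= -8 + 5
= -3
Since f'(2) < 0, the function is decreasing (-1)

-1


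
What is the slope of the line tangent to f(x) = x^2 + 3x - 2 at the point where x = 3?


The slope of the tangent line equals f'(x) at the point.
f(x) = x^2 + 3x - 2
f'(x) = 2x + 3
At x = 3:
f'(3) = 2 * 3 + 3
= 6 + 3
= 9

9


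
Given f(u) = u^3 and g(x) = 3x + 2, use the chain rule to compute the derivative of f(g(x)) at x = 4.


Using the chain rule: (f(g(x)))' = f'(g(x)) * g'(x)
First, find g(4):
g(4) = 3 * 4 + 2 = 14
Next, f'(u) = 3u^2
And g'(x) = 3
So f'(g(4)) * g'(4)
= 3 * 14^2 * 3
= 3 * 196 * 3
= 1764

1764


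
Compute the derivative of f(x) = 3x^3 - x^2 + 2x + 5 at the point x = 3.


Differentiate f(x) = 3x^3 - x^2 + 2x + 5 term by term:
f'(x) = 9x^2 - 2x + 2
Substitute x = 3:
f'(3) = 9 * 3^2 - 2 * 3 + 2
= 81 - 6 + 2
= 77

77


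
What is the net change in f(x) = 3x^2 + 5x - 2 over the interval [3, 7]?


Net change = f(b) - f(a)
f(x) = 3x^2 + 5x - 2
Compute f(7):
f(7) = 3 * 7^2 + 5 * 7 - 2
= 147 + 35 - 2
= 180
Compute f(3):
f(3) = 3 * 3^2 + 5 * 3 - 2
= 27 + 15 - 2
= 40
Net change = 180 - 40 = 140

140


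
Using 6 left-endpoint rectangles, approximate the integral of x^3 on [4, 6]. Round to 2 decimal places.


Left Riemann sum uses left endpoints of each subinterval.
Interval: [4, 6], n = 6
dx = (6 - 4) / 6 = 1/3
Left endpoints: [4, 13/3, 14/3, 5, 16/3, 17/3]
f values: [64, 2197/27, 2744/27, 125, 4096/27, 4913/27]
Sum = dx * (sum of f values)
= 1/3 * 2117/3
= 2117/9 ≈ 235.22

235.22


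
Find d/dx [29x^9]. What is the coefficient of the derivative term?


We apply the power rule: d/dx [ax^n] = a*n * x^(n-1)
d/dx [29x^9]
= 29 * 9 * x^(9-1)
= 261x^8
The coefficient is 261

261


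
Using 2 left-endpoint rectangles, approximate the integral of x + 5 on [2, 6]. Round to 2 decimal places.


Left Riemann sum uses left endpoints of each subinterval.
Interval: [2, 6], n = 2
dx = (6 - 2) / 2 = 2
Left endpoints: [2, 4]
f values: [7, 9]
Sum = dx * (sum of f values)
= 2 * 16
= 32 = 32.00

32.00


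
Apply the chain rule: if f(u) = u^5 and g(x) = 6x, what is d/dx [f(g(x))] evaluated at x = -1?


Using the chain rule: (f(g(x)))' = f'(g(x)) * g'(x)
First, find g(-1):
g(-1) = 6 * (-1) + 0 = -6
Next, f'(u) = 5u^4
And g'(x) = 6
So f'(g(-1)) * g'(-1)
= 5 * (-6)^4 * 6
= 5 * 1296 * 6
= 38880

38880


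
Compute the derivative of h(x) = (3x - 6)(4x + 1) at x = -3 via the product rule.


Let u(x) = 3x - 6 and v(x) = 4x + 1
u'(x) = 3
v'(x) = 4
Product rule: h'(x) = u'(x)*v(x) + u(x)*v'(x)
= 3 * (4x + 1) + (3x - 6) * 4
At x = -3:
u(-3) = 3 * (-3) - 6 = -15
v(-3) = 4 * (-3) + 1 = -11
h'(-3) = 3 * (-11) + (-15) * 4
= -33 - 60
= -93

-93


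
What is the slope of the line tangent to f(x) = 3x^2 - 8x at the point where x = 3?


The slope of the tangent line equals f'(x) at the point.
f(x) = 3x^2 - 8x
f'(x) = 6x - 8
At x = 3:
f'(3) = 6 * 3 - 8
= 18 - 8
= 10

10


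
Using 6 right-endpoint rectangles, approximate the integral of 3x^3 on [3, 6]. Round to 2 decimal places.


Right Riemann sum uses right endpoints of each subinterval.
Interval: [3, 6], n = 6
dx = (6 - 3) / 6 = 1/2
Right endpoints: [7/2, 4, 9/2, 5, 11/2, 6]
f values: [1029/8, 192, 2187/8, 375, 3993/8, 648]
Sum = dx * (sum of f values)
= 1/2 * 16929/8
= 16929/16 ≈ 1058.06

1058.06


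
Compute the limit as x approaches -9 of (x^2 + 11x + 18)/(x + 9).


Direct substitution gives 0/0, so we factor the numerator.
Factor: (x^2 + 11x + 18) = (x + 9)(x + 2)
Cancel the common factor (x + 9):
(x^2 + 11x + 18)/(x + 9) = (x + 2)
Now substitute x = -9:
= (-9) - (-2) = -7

-7


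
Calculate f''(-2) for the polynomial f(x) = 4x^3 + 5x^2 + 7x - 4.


First derivative:
f'(x) = 12x^2 + 10x + 7
Second derivative:
f''(x) = 24x + 10
Substitute x = -2:
f''(-2) = 24 * (-2) + 10
= -48 + 10
= -38

-38


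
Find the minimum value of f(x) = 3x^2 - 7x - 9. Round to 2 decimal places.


For a quadratic f(x) = ax^2 + bx + c with a > 0, the minimum is at the vertex.
Vertex x-coordinate: x = -b/(2a)
x = -(-7) / (2 * 3)
x = 7/6
Substitute back to find the minimum value:
f(7/6) = 3 * (7/6)^2 - 7 * (7/6) - 9
= 49/12 - 49/6 - 9
= -157/12 ≈ -13.08

-13.08


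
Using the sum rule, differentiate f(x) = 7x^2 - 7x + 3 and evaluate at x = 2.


Differentiate term by term using power and sum rules:
f(x) = 7x^2 - 7x + 3
f'(x) = 14x - 7
Substitute x = 2:
f'(2) = 14 * 2 - 7
= 28 - 7
= 21

21


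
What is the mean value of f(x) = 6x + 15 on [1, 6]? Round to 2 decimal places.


Average value = 1/(b-a) * integral from a to b of f(x) dx
First compute the integral of 6x + 15:
F(x) = 3x^2 + 15x
F(6) = 3 * 36 + 15 * 6 = 198
F(1) = 3 * 1 + 15 * 1 = 18
Integral = 198 - 18 = 180
Average = 180 / (6 - 1) = 180 / 5
= 36 = 36.00

36.00


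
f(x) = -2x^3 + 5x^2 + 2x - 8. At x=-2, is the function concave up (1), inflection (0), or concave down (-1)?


Concavity is determined by the sign of f''(x).
f(x) = -2x^3 + 5x^2 + 2x - 8
f'(x) = -6x^2 + 10x + 2
f''(x) = -12x + 10
f''(-2) = -12 * (-2) + 10
= 24 + 10
= 34
Since f''(-2) > 0, the function is concave up (1)

1


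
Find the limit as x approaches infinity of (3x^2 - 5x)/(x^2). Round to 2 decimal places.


For limits at infinity with equal-degree polynomials,
we compare leading coefficients.
Numerator leading term: 3x^2
Denominator leading term: x^2
Divide both by x^2:
lim = (3 - 5/x) / (1)
As x -> infinity, the 1/x and 1/x^2 terms vanish:
= 3/1 = 3 = 3.00

3.00


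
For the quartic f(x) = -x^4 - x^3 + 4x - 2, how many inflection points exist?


Inflection points occur where f''(x) = 0 and concavity changes.
f(x) = -x^4 - x^3 + 4x - 2
f'(x) = -4x^3 - 3x^2 + 4
f''(x) = -12x^2 - 6x
This is a quadratic in x. Use the discriminant to count real roots.
Discriminant = (-6)^2 - 4 * (-12) * 0
= 36 - 0
= 36
Since discriminant > 0, f''(x) = 0 has 2 distinct real solutions.
A quadratic with two distinct real roots changes sign at each root, so concavity changes at both.
Number of inflection points: 2

2


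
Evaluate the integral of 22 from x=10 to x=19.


The integral of a constant k over [a, b] equals k * (b - a).
integral from 10 to 19 of 22 dx
= 22 * (19 - 10)
= 22 * 9
= 198

198


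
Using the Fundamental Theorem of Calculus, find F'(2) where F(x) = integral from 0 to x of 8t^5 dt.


By the Fundamental Theorem of Calculus (Part 1):
If F(x) = integral from 0 to x of f(t) dt, then F'(x) = f(x)
Here f(t) = 8t^5
So F'(x) = 8x^5
Evaluate at x = 2:
F'(2) = 8 * 2^5
= 8 * 32
= 256

256


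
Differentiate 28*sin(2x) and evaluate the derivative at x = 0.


Apply the chain rule to differentiate 28*sin(2x):
d/dx [28*sin(2x)]
= 28 * cos(2x) * d/dx(2x)
= 28 * 2 * cos(2x)
= 56 * cos(2x)
Evaluate at x = 0:
= 56 * cos(0)
= 56 * 1
= 56

56


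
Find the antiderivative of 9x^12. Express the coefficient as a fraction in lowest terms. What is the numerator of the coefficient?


Apply the power rule for integration:
integral of ax^n dx = a/(n+1) * x^(n+1) + C
integral of 9x^12 dx
= 9/13 * x^13 + C
The coefficient in lowest terms is 9/13, and its numerator is 9

9


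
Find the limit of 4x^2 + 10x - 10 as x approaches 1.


Since polynomials are continuous, we use direct substitution.
lim(x->1) of 4x^2 + 10x - 10
= 4 * 1^2 + 10 * 1 - 10
= 4 + 10 - 10
= 4

4


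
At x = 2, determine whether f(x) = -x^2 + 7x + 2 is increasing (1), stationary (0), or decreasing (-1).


Compute f'(x) to determine behavior:
f'(x) = -2x + 7
f'(2) = -2 * 2 + 7
= -4 + 7
= 3
Since f'(2) > 0, the function is increasing (1)

1


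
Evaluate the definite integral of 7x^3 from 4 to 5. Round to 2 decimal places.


Find the antiderivative of 7x^3:
F(x) = 7/4 * x^4
Apply the Fundamental Theorem of Calculus:
F(5) - F(4)
= 7/4 * 5^4 - 7/4 * 4^4
= 7/4 * (625 - 256)
= 7/4 * 369
= 2583/4 = 645.75

645.75


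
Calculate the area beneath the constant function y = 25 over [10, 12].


The area under a constant function y = 25 is a rectangle.
Width = 12 - 10 = 2
Height = 25
Area = width * height
= 2 * 25
= 50

50


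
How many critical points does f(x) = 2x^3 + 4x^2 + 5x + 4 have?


Find where f'(x) = 0:
f(x) = 2x^3 + 4x^2 + 5x + 4
f'(x) = 6x^2 + 8x + 5
This is a quadratic in x. Use the discriminant to count real roots.
Discriminant = (8)^2 - 4 * 6 * 5
= 64 - 120
= -56
Since discriminant < 0, f'(x) = 0 has no real solutions.
Number of critical points: 0

0


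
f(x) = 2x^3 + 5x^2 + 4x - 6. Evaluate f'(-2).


Differentiate f(x) = 2x^3 + 5x^2 + 4x - 6 term by term:
f'(x) = 6x^2 + 10x + 4
Substitute x = -2:
f'(-2) = 6 * (-2)^2 + 10 * (-2) + 4
= 24 - 20 + 4
= 8

8


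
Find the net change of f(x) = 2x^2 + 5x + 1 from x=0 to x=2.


Net change = f(b) - f(a)
f(x) = 2x^2 + 5x + 1
Compute f(2):
f(2) = 2 * 2^2 + 5 * 2 + 1
= 8 + 10 + 1
= 19
Compute f(0):
f(0) = 2 * 0^2 + 5 * 0 + 1
= 0 + 0 + 1
= 1
Net change = 19 - 1 = 18

18


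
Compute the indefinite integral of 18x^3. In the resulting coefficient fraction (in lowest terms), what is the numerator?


Apply the power rule for integration:
integral of ax^n dx = a/(n+1) * x^(n+1) + C
integral of 18x^3 dx
= 18/4 * x^4 + C
= 9/2 * x^4 + C
The coefficient in lowest terms is 9/2, and its numerator is 9

9


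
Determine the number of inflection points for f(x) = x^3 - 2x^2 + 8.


Inflection points occur where f''(x) = 0 and concavity changes.
f(x) = x^3 - 2x^2 + 8
f'(x) = 3x^2 - 4x
f''(x) = 6x - 4
Set f''(x) = 0:
6x - 4 = 0
x = 4 / 6 = 2/3
Since f''(x) is linear (degree 1), it changes sign at this point.
Therefore there is exactly 1 inflection point.

1


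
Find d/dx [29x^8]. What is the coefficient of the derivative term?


We apply the power rule: d/dx [ax^n] = a*n * x^(n-1)
d/dx [29x^8]
= 29 * 8 * x^(8-1)
= 232x^7
The coefficient is 232

232


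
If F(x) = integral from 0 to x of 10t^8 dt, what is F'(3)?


By the Fundamental Theorem of Calculus (Part 1):
If F(x) = integral from 0 to x of f(t) dt, then F'(x) = f(x)
Here f(t) = 10t^8
So F'(x) = 10x^8
Evaluate at x = 3:
F'(3) = 10 * 3^8
= 10 * 6561
= 65610

65610


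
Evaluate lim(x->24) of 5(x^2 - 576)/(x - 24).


Direct substitution gives 0/0, so we factor the numerator.
Factor: 5(x^2 - 576) = 5 * (x - 24)(x + 24)
Cancel the common factor (x - 24):
5(x^2 - 576)/(x - 24) = 5 * (x + 24)
Now substitute x = 24:
= 5 * (24 + 24) = 240

240


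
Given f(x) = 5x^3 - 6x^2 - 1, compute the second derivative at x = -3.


First derivative:
f'(x) = 15x^2 - 12x
Second derivative:
f''(x) = 30x - 12
Substitute x = -3:
f''(-3) = 30 * (-3) - 12
= -90 - 12
= -102

-102


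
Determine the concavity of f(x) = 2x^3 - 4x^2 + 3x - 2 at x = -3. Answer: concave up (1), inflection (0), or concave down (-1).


Concavity is determined by the sign of f''(x).
f(x) = 2x^3 - 4x^2 + 3x - 2
f'(x) = 6x^2 - 8x + 3
f''(x) = 12x - 8
f''(-3) = 12 * (-3) - 8
= -36 - 8
= -44
Since f''(-3) < 0, the function is concave down (-1)

-1


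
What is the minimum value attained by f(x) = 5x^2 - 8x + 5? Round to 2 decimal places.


For a quadratic f(x) = ax^2 + bx + c with a > 0, the minimum is at the vertex.
Vertex x-coordinate: x = -b/(2a)
x = -(-8) / (2 * 5)
x = 8/10 = 4/5
Substitute back to find the minimum value:
f(4/5) = 5 * (4/5)^2 - 8 * (4/5) + 5
= 16/5 - 32/5 + 5
= 9/5 = 1.80

1.80


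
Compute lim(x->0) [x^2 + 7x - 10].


Since polynomials are continuous, we use direct substitution.
lim(x->0) of x^2 + 7x - 10
= 1 * 0^2 + 7 * 0 - 10
= 0 + 0 - 10
= -10

-10


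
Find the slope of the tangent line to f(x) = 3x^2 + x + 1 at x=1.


The slope of the tangent line equals f'(x) at the point.
f(x) = 3x^2 + x + 1
f'(x) = 6x + 1
At x = 1:
f'(1) = 6 * 1 + 1
= 6 + 1
= 7

7


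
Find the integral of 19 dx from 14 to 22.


The integral of a constant k over [a, b] equals k * (b - a).
integral from 14 to 22 of 19 dx
= 19 * (22 - 14)
= 19 * 8
= 152

152


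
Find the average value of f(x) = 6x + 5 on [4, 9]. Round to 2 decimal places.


Average value = 1/(b-a) * integral from a to b of f(x) dx
First compute the integral of 6x + 5:
F(x) = 3x^2 + 5x
F(9) = 3 * 81 + 5 * 9 = 288
F(4) = 3 * 16 + 5 * 4 = 68
Integral = 288 - 68 = 220
Average = 220 / (9 - 4) = 220 / 5
= 44 = 44.00

44.00


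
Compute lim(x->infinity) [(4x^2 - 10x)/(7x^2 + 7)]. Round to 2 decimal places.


For limits at infinity with equal-degree polynomials,
we compare leading coefficients.
Numerator leading term: 4x^2
Denominator leading term: 7x^2
Divide both by x^2:
lim = (4 - 10/x) / (7 + 7/x^2)
As x -> infinity, the 1/x and 1/x^2 terms vanish:
= 4/7 ≈ 0.57

0.57


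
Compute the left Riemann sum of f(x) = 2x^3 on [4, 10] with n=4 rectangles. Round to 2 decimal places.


Left Riemann sum uses left endpoints of each subinterval.
Interval: [4, 10], n = 4
dx = (10 - 4) / 4 = 3/2
Left endpoints: [4, 11/2, 7, 17/2]
f values: [128, 1331/4, 686, 4913/4]
Sum = dx * (sum of f values)
= 3/2 * 2375
= 7125/2 = 3562.50

3562.50


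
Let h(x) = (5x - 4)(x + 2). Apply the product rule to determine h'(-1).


Let u(x) = 5x - 4 and v(x) = x + 2
u'(x) = 5
v'(x) = 1
Product rule: h'(x) = u'(x)*v(x) + u(x)*v'(x)
= 5 * (x + 2) + (5x - 4) * 1
At x = -1:
u(-1) = 5 * (-1) - 4 = -9
v(-1) = 1 * (-1) + 2 = 1
h'(-1) = 5 * 1 + (-9) * 1
= 5 - 9
= -4

-4


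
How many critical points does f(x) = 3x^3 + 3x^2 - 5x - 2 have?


Find where f'(x) = 0:
f(x) = 3x^3 + 3x^2 - 5x - 2
f'(x) = 9x^2 + 6x - 5
This is a quadratic in x. Use the discriminant to count real roots.
Discriminant = (6)^2 - 4 * 9 * (-5)
= 36 - (-180)
= 216
Since discriminant > 0, f'(x) = 0 has 2 real solutions.
Number of critical points: 2

2


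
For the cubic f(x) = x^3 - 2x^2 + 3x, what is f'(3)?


Differentiate f(x) = x^3 - 2x^2 + 3x term by term:
f'(x) = 3x^2 - 4x + 3
Substitute x = 3:
f'(3) = 3 * 3^2 - 4 * 3 + 3
= 27 - 12 + 3
= 18

18


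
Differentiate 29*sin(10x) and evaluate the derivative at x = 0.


Apply the chain rule to differentiate 29*sin(10x):
d/dx [29*sin(10x)]
= 29 * cos(10x) * d/dx(10x)
= 29 * 10 * cos(10x)
= 290 * cos(10x)
Evaluate at x = 0:
= 290 * cos(0)
= 290 * 1
= 290

290


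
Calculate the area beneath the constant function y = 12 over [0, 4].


The area under a constant function y = 12 is a rectangle.
Width = 4 - 0 = 4
Height = 12
Area = width * height
= 4 * 12
= 48

48


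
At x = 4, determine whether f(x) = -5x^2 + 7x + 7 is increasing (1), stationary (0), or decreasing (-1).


Compute f'(x) to determine behavior:
f'(x) = -10x + 7
f'(4) = -10 * 4 + 7
= -40 + 7
= -33
Since f'(4) < 0, the function is decreasing (-1)

-1


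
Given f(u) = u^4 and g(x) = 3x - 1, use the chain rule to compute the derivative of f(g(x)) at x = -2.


Using the chain rule: (f(g(x)))' = f'(g(x)) * g'(x)
First, find g(-2):
g(-2) = 3 * (-2) - 1 = -7
Next, f'(u) = 4u^3
And g'(x) = 3
So f'(g(-2)) * g'(-2)
= 4 * (-7)^3 * 3
= 4 * (-343) * 3
= -4116

-4116


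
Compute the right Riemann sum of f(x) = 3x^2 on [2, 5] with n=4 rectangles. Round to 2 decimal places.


Right Riemann sum uses right endpoints of each subinterval.
Interval: [2, 5], n = 4
dx = (5 - 2) / 4 = 3/4
Right endpoints: [11/4, 7/2, 17/4, 5]
f values: [363/16, 147/4, 867/16, 75]
Sum = dx * (sum of f values)
= 3/4 * 1509/8
= 4527/32 ≈ 141.47

141.47


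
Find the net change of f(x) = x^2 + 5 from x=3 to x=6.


Net change = f(b) - f(a)
f(x) = x^2 + 5
Compute f(6):
f(6) = 1 * 6^2 + 0 * 6 + 5
= 36 + 0 + 5
= 41
Compute f(3):
f(3) = 1 * 3^2 + 0 * 3 + 5
= 9 + 0 + 5
= 14
Net change = 41 - 14 = 27

27


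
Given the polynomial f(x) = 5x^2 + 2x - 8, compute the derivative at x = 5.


Differentiate term by term using power and sum rules:
f(x) = 5x^2 + 2x - 8
f'(x) = 10x + 2
Substitute x = 5:
f'(5) = 10 * 5 + 2
= 50 + 2
= 52

52


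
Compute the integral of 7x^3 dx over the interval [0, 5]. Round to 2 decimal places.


Find the antiderivative of 7x^3:
F(x) = 7/4 * x^4
Apply the Fundamental Theorem of Calculus:
F(5) - F(0)
= 7/4 * 5^4 - 7/4 * 0^4
= 7/4 * (625 - 0)
= 7/4 * 625
= 4375/4 = 1093.75

1093.75


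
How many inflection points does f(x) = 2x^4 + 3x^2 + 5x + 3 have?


Inflection points occur where f''(x) = 0 and concavity changes.
f(x) = 2x^4 + 3x^2 + 5x + 3
f'(x) = 8x^3 + 6x + 5
f''(x) = 24x^2 + 6
This is a quadratic in x. Use the discriminant to count real roots.
Discriminant = (0)^2 - 4 * 24 * 6
= 0 - 576
= -576
Since discriminant < 0, f''(x) = 0 has no real solutions.
Number of inflection points: 0

0


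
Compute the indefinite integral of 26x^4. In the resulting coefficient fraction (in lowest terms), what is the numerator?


Apply the power rule for integration:
integral of ax^n dx = a/(n+1) * x^(n+1) + C
integral of 26x^4 dx
= 26/5 * x^5 + C
The coefficient in lowest terms is 26/5, and its numerator is 26

26


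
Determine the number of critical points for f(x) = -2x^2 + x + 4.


Find where f'(x) = 0:
f'(x) = -4x + 1
Set f'(x) = 0:
-4x + 1 = 0
x = -1 / (-4) = 1/4
This is a linear equation in x, so there is exactly one solution.
Number of critical points: 1

1


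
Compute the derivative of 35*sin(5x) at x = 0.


Apply the chain rule to differentiate 35*sin(5x):
d/dx [35*sin(5x)]
= 35 * cos(5x) * d/dx(5x)
= 35 * 5 * cos(5x)
= 175 * cos(5x)
Evaluate at x = 0:
= 175 * cos(0)
= 175 * 1
= 175

175


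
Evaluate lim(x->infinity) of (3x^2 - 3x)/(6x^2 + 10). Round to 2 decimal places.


For limits at infinity with equal-degree polynomials,
we compare leading coefficients.
Numerator leading term: 3x^2
Denominator leading term: 6x^2
Divide both by x^2:
lim = (3 - 3/x) / (6 + 10/x^2)
As x -> infinity, the 1/x and 1/x^2 terms vanish:
= 3/6 = 1/2 = 0.50

0.50


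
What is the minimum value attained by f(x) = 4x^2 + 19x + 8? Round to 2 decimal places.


For a quadratic f(x) = ax^2 + bx + c with a > 0, the minimum is at the vertex.
Vertex x-coordinate: x = -b/(2a)
x = -(19) / (2 * 4)
x = -19/8
Substitute back to find the minimum value:
f(-19/8) = 4 * (-19/8)^2 + 19 * (-19/8) + 8
= 361/16 - 361/8 + 8
= -233/16 ≈ -14.56

-14.56


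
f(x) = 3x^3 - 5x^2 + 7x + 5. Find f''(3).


First derivative:
f'(x) = 9x^2 - 10x + 7
Second derivative:
f''(x) = 18x - 10
Substitute x = 3:
f''(3) = 18 * 3 - 10
= 54 - 10
= 44

44


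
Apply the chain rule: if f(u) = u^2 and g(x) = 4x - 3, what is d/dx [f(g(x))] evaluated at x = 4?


Using the chain rule: (f(g(x)))' = f'(g(x)) * g'(x)
First, find g(4):
g(4) = 4 * 4 - 3 = 13
Next, f'(u) = 2u
And g'(x) = 4
So f'(g(4)) * g'(4)
= 2 * 13 * 4
= 104

104


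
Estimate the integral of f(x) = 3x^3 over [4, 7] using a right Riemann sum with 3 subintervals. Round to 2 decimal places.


Right Riemann sum uses right endpoints of each subinterval.
Interval: [4, 7], n = 3
dx = (7 - 4) / 3 = 1
Right endpoints: [5, 6, 7]
f values: [375, 648, 1029]
Sum = dx * (sum of f values)
= 1 * 2052
= 2052 = 2052.00

2052.00


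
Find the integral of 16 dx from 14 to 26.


The integral of a constant k over [a, b] equals k * (b - a).
integral from 14 to 26 of 16 dx
= 16 * (26 - 14)
= 16 * 12
= 192

192


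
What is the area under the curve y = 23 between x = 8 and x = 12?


The area under a constant function y = 23 is a rectangle.
Width = 12 - 8 = 4
Height = 23
Area = width * height
= 4 * 23
= 92

92


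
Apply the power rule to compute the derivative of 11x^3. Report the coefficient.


We apply the power rule: d/dx [ax^n] = a*n * x^(n-1)
d/dx [11x^3]
= 11 * 3 * x^(3-1)
= 33x^2
The coefficient is 33

33


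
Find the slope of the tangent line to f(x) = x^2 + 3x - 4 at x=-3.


The slope of the tangent line equals f'(x) at the point.
f(x) = x^2 + 3x - 4
f'(x) = 2x + 3
At x = -3:
f'(-3) = 2 * (-3) + 3
= -6 + 3
= -3

-3


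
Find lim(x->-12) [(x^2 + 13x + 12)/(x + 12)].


Direct substitution gives 0/0, so we factor the numerator.
Factor: (x^2 + 13x + 12) = (x + 12)(x + 1)
Cancel the common factor (x + 12):
(x^2 + 13x + 12)/(x + 12) = (x + 1)
Now substitute x = -12:
= (-12) - (-1) = -11

-11
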